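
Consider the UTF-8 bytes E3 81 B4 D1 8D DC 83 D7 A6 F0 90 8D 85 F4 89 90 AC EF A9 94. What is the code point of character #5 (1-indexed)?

U+10345

Offset 0: leading byte 0xE3 = 11100011 → 3-byte char #1 = E3 81 B4.
Offset 3: leading byte 0xD1 = 11010001 → 2-byte char #2 = D1 8D.
Offset 5: leading byte 0xDC = 11011100 → 2-byte char #3 = DC 83.
Offset 7: leading byte 0xD7 = 11010111 → 2-byte char #4 = D7 A6.
Offset 9: leading byte 0xF0 = 11110000 → 4-byte char #5 = F0 90 8D 85.
Leading byte 0xF0 = 11110000 matches 11110xxx → 4-byte sequence.
Byte 1: 0xF0 = 11110000, payload 000 (3 bits).
Byte 2: 0x90 = 10010000 (10xxxxxx ✓), payload 010000.
Byte 3: 0x8D = 10001101 (10xxxxxx ✓), payload 001101.
Byte 4: 0x85 = 10000101 (10xxxxxx ✓), payload 000101.
Concatenate: 000010000001101000101 = 0x10345 (21 bits → U+10345).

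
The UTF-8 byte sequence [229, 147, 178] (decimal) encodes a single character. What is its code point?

U+54F2

Leading byte 0xE5 = 11100101 matches 1110xxxx → 3-byte sequence.
Byte 1: 0xE5 = 11100101, payload 0101 (4 bits).
Byte 2: 0x93 = 10010011 (10xxxxxx ✓), payload 010011.
Byte 3: 0xB2 = 10110010 (10xxxxxx ✓), payload 110010.
Concatenate: 0101010011110010 = 0x54F2 (16 bits → U+54F2).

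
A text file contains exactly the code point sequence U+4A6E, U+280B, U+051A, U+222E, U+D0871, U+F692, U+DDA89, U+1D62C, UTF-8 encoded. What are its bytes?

E4 A9 AE E2 A0 8B D4 9A E2 88 AE F3 90 A1 B1 EF 9A 92 F3 9D AA 89 F0 9D 98 AC

U+4A6E: 3-byte form → E4 A9 AE.
U+280B: 3-byte form → E2 A0 8B.
U+051A: 2-byte form → D4 9A.
U+222E: 3-byte form → E2 88 AE.
U+D0871: 4-byte form → F3 90 A1 B1.
U+F692: 3-byte form → EF 9A 92.
U+DDA89: 4-byte form → F3 9D AA 89.
U+1D62C: 4-byte form → F0 9D 98 AC.
Concatenated (26 bytes): E4 A9 AE E2 A0 8B D4 9A E2 88 AE F3 90 A1 B1 EF 9A 92 F3 9D AA 89 F0 9D 98 AC.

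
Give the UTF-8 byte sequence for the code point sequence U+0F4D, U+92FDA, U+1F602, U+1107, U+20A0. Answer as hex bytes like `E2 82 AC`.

U+0F4D: 3-byte form → E0 BD 8D.
U+92FDA: 4-byte form → F2 92 BF 9A.
U+1F602: 4-byte form → F0 9F 98 82.
U+1107: 3-byte form → E1 84 87.
U+20A0: 3-byte form → E2 82 A0.
Concatenated (17 bytes): E0 BD 8D F2 92 BF 9A F0 9F 98 82 E1 84 87 E2 82 A0.

E0 BD 8D F2 92 BF 9A F0 9F 98 82 E1 84 87 E2 82 A0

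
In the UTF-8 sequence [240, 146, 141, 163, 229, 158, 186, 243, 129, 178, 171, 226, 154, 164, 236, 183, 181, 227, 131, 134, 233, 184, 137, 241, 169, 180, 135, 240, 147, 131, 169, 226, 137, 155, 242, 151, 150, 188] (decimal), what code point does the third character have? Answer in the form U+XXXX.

Offset 0: leading byte 0xF0 = 11110000 → 4-byte char #1 = F0 92 8D A3.
Offset 4: leading byte 0xE5 = 11100101 → 3-byte char #2 = E5 9E BA.
Offset 7: leading byte 0xF3 = 11110011 → 4-byte char #3 = F3 81 B2 AB.
Leading byte 0xF3 = 11110011 matches 11110xxx → 4-byte sequence.
Byte 1: 0xF3 = 11110011, payload 011 (3 bits).
Byte 2: 0x81 = 10000001 (10xxxxxx ✓), payload 000001.
Byte 3: 0xB2 = 10110010 (10xxxxxx ✓), payload 110010.
Byte 4: 0xAB = 10101011 (10xxxxxx ✓), payload 101011.
Concatenate: 011000001110010101011 = 0xC1CAB (21 bits → U+C1CAB).

U+C1CAB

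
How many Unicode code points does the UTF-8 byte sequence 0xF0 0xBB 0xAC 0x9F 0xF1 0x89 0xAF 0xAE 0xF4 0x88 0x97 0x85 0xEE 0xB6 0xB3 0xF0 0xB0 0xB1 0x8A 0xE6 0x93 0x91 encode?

Byte at offset 0: 0xF0 = 11110000 → 4-byte char (#1). Advance 4.
Byte at offset 4: 0xF1 = 11110001 → 4-byte char (#2). Advance 4.
Byte at offset 8: 0xF4 = 11110100 → 4-byte char (#3). Advance 4.
Byte at offset 12: 0xEE = 11101110 → 3-byte char (#4). Advance 3.
Byte at offset 15: 0xF0 = 11110000 → 4-byte char (#5). Advance 4.
Byte at offset 19: 0xE6 = 11100110 → 3-byte char (#6). Advance 3.
Reached end at offset 22 after 6 code points.

6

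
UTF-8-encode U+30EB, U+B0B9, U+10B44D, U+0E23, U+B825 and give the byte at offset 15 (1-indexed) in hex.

1-indexed offset 15 is 0-indexed offset 14.
U+30EB → 3-byte form E3 83 AB at offsets 0–2.
U+B0B9 → 3-byte form EB 82 B9 at offsets 3–5.
U+10B44D → 4-byte form F4 8B 91 8D at offsets 6–9.
U+0E23 → 3-byte form E0 B8 A3 at offsets 10–12.
U+B825 → 3-byte form EB A0 A5 at offsets 13–15.
Offset 14 falls in char 5's range; it's byte 2 of EB A0 A5 = 0xA0.

0xA0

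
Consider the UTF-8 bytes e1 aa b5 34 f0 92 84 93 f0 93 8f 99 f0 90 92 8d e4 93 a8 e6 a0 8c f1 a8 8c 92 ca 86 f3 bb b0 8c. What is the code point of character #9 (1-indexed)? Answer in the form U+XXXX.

Offset 0: leading byte 0xE1 = 11100001 → 3-byte char #1 = E1 AA B5.
Offset 3: leading byte 0x34 = 00110100 → 1-byte char #2 = 34.
Offset 4: leading byte 0xF0 = 11110000 → 4-byte char #3 = F0 92 84 93.
Offset 8: leading byte 0xF0 = 11110000 → 4-byte char #4 = F0 93 8F 99.
Offset 12: leading byte 0xF0 = 11110000 → 4-byte char #5 = F0 90 92 8D.
Offset 16: leading byte 0xE4 = 11100100 → 3-byte char #6 = E4 93 A8.
Offset 19: leading byte 0xE6 = 11100110 → 3-byte char #7 = E6 A0 8C.
Offset 22: leading byte 0xF1 = 11110001 → 4-byte char #8 = F1 A8 8C 92.
Offset 26: leading byte 0xCA = 11001010 → 2-byte char #9 = CA 86.
Leading byte 0xCA = 11001010 matches 110xxxxx → 2-byte sequence.
Byte 1: 0xCA = 11001010, payload 01010 (5 bits).
Byte 2: 0x86 = 10000110 (10xxxxxx ✓), payload 000110.
Concatenate: 01010000110 = 0x286 (11 bits → U+0286).

U+0286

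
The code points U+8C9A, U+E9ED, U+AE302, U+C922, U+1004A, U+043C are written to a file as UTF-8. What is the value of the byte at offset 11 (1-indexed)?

1-indexed offset 11 is 0-indexed offset 10.
U+8C9A → 3-byte form E8 B2 9A at offsets 0–2.
U+E9ED → 3-byte form EE A7 AD at offsets 3–5.
U+AE302 → 4-byte form F2 AE 8C 82 at offsets 6–9.
U+C922 → 3-byte form EC A4 A2 at offsets 10–12.
Offset 10 falls in char 4's range; it's byte 1 of EC A4 A2 = 0xEC.

0xEC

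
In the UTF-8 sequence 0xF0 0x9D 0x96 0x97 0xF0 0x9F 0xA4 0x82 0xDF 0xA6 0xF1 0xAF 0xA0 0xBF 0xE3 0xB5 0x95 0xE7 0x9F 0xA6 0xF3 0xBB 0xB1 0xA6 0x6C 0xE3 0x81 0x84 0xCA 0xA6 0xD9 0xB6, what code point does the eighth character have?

Offset 0: leading byte 0xF0 = 11110000 → 4-byte char #1 = F0 9D 96 97.
Offset 4: leading byte 0xF0 = 11110000 → 4-byte char #2 = F0 9F A4 82.
Offset 8: leading byte 0xDF = 11011111 → 2-byte char #3 = DF A6.
Offset 10: leading byte 0xF1 = 11110001 → 4-byte char #4 = F1 AF A0 BF.
Offset 14: leading byte 0xE3 = 11100011 → 3-byte char #5 = E3 B5 95.
Offset 17: leading byte 0xE7 = 11100111 → 3-byte char #6 = E7 9F A6.
Offset 20: leading byte 0xF3 = 11110011 → 4-byte char #7 = F3 BB B1 A6.
Offset 24: leading byte 0x6C = 01101100 → 1-byte char #8 = 6C.
Leading byte 0x6C = 01101100 matches 0xxxxxxx → 1-byte sequence.
Byte 1: 0x6C = 01101100, payload 1101100 (7 bits).
Concatenate: 1101100 = 0x6C (7 bits → U+006C).

U+006C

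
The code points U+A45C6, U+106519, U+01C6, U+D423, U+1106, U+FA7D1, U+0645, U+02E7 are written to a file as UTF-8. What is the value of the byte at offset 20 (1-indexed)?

0x91

1-indexed offset 20 is 0-indexed offset 19.
U+A45C6 → 4-byte form F2 A4 97 86 at offsets 0–3.
U+106519 → 4-byte form F4 86 94 99 at offsets 4–7.
U+01C6 → 2-byte form C7 86 at offsets 8–9.
U+D423 → 3-byte form ED 90 A3 at offsets 10–12.
U+1106 → 3-byte form E1 84 86 at offsets 13–15.
U+FA7D1 → 4-byte form F3 BA 9F 91 at offsets 16–19.
Offset 19 falls in char 6's range; it's byte 4 of F3 BA 9F 91 = 0x91.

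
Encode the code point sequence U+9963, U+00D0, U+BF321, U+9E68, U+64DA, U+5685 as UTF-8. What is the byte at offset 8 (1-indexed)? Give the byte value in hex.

1-indexed offset 8 is 0-indexed offset 7.
U+9963 → 3-byte form E9 A5 A3 at offsets 0–2.
U+00D0 → 2-byte form C3 90 at offsets 3–4.
U+BF321 → 4-byte form F2 BF 8C A1 at offsets 5–8.
Offset 7 falls in char 3's range; it's byte 3 of F2 BF 8C A1 = 0x8C.

0x8C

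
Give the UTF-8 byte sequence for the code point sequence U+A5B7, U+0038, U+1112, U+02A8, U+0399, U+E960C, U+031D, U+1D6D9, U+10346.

EA 96 B7 38 E1 84 92 CA A8 CE 99 F3 A9 98 8C CC 9D F0 9D 9B 99 F0 90 8D 86

U+A5B7: 3-byte form → EA 96 B7.
U+0038: 1-byte form → 38.
U+1112: 3-byte form → E1 84 92.
U+02A8: 2-byte form → CA A8.
U+0399: 2-byte form → CE 99.
U+E960C: 4-byte form → F3 A9 98 8C.
U+031D: 2-byte form → CC 9D.
U+1D6D9: 4-byte form → F0 9D 9B 99.
U+10346: 4-byte form → F0 90 8D 86.
Concatenated (25 bytes): EA 96 B7 38 E1 84 92 CA A8 CE 99 F3 A9 98 8C CC 9D F0 9D 9B 99 F0 90 8D 86.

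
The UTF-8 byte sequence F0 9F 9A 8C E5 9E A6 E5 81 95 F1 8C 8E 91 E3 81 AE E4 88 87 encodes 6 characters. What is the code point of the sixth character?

Offset 0: leading byte 0xF0 = 11110000 → 4-byte char #1 = F0 9F 9A 8C.
Offset 4: leading byte 0xE5 = 11100101 → 3-byte char #2 = E5 9E A6.
Offset 7: leading byte 0xE5 = 11100101 → 3-byte char #3 = E5 81 95.
Offset 10: leading byte 0xF1 = 11110001 → 4-byte char #4 = F1 8C 8E 91.
Offset 14: leading byte 0xE3 = 11100011 → 3-byte char #5 = E3 81 AE.
Offset 17: leading byte 0xE4 = 11100100 → 3-byte char #6 = E4 88 87.
Leading byte 0xE4 = 11100100 matches 1110xxxx → 3-byte sequence.
Byte 1: 0xE4 = 11100100, payload 0100 (4 bits).
Byte 2: 0x88 = 10001000 (10xxxxxx ✓), payload 001000.
Byte 3: 0x87 = 10000111 (10xxxxxx ✓), payload 000111.
Concatenate: 0100001000000111 = 0x4207 (16 bits → U+4207).

U+4207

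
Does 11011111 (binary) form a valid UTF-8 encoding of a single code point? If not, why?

invalid (sequence truncated)

Leading byte 0xDF = 11011111 → 2-byte form, but only 1 byte is present.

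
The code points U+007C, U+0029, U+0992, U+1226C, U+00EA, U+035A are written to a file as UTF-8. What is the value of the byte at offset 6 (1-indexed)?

1-indexed offset 6 is 0-indexed offset 5.
U+007C → 1-byte form 7C at offsets 0–0.
U+0029 → 1-byte form 29 at offsets 1–1.
U+0992 → 3-byte form E0 A6 92 at offsets 2–4.
U+1226C → 4-byte form F0 92 89 AC at offsets 5–8.
Offset 5 falls in char 4's range; it's byte 1 of F0 92 89 AC = 0xF0.

0xF0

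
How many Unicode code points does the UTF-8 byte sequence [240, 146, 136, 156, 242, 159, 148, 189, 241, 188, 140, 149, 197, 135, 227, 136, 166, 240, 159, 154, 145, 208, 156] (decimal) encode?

7

Byte at offset 0: 0xF0 = 11110000 → 4-byte char (#1). Advance 4.
Byte at offset 4: 0xF2 = 11110010 → 4-byte char (#2). Advance 4.
Byte at offset 8: 0xF1 = 11110001 → 4-byte char (#3). Advance 4.
Byte at offset 12: 0xC5 = 11000101 → 2-byte char (#4). Advance 2.
Byte at offset 14: 0xE3 = 11100011 → 3-byte char (#5). Advance 3.
Byte at offset 17: 0xF0 = 11110000 → 4-byte char (#6). Advance 4.
Byte at offset 21: 0xD0 = 11010000 → 2-byte char (#7). Advance 2.
Reached end at offset 23 after 7 code points.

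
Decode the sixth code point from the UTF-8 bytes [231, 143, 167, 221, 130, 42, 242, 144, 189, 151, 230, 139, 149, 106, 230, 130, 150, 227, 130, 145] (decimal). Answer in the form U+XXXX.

U+006A

Offset 0: leading byte 0xE7 = 11100111 → 3-byte char #1 = E7 8F A7.
Offset 3: leading byte 0xDD = 11011101 → 2-byte char #2 = DD 82.
Offset 5: leading byte 0x2A = 00101010 → 1-byte char #3 = 2A.
Offset 6: leading byte 0xF2 = 11110010 → 4-byte char #4 = F2 90 BD 97.
Offset 10: leading byte 0xE6 = 11100110 → 3-byte char #5 = E6 8B 95.
Offset 13: leading byte 0x6A = 01101010 → 1-byte char #6 = 6A.
Leading byte 0x6A = 01101010 matches 0xxxxxxx → 1-byte sequence.
Byte 1: 0x6A = 01101010, payload 1101010 (7 bits).
Concatenate: 1101010 = 0x6A (7 bits → U+006A).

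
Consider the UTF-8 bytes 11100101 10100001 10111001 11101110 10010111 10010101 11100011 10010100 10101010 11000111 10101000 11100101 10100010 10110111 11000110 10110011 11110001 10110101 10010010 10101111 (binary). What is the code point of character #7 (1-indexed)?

U+754AF

Offset 0: leading byte 0xE5 = 11100101 → 3-byte char #1 = E5 A1 B9.
Offset 3: leading byte 0xEE = 11101110 → 3-byte char #2 = EE 97 95.
Offset 6: leading byte 0xE3 = 11100011 → 3-byte char #3 = E3 94 AA.
Offset 9: leading byte 0xC7 = 11000111 → 2-byte char #4 = C7 A8.
Offset 11: leading byte 0xE5 = 11100101 → 3-byte char #5 = E5 A2 B7.
Offset 14: leading byte 0xC6 = 11000110 → 2-byte char #6 = C6 B3.
Offset 16: leading byte 0xF1 = 11110001 → 4-byte char #7 = F1 B5 92 AF.
Leading byte 0xF1 = 11110001 matches 11110xxx → 4-byte sequence.
Byte 1: 0xF1 = 11110001, payload 001 (3 bits).
Byte 2: 0xB5 = 10110101 (10xxxxxx ✓), payload 110101.
Byte 3: 0x92 = 10010010 (10xxxxxx ✓), payload 010010.
Byte 4: 0xAF = 10101111 (10xxxxxx ✓), payload 101111.
Concatenate: 001110101010010101111 = 0x754AF (21 bits → U+754AF).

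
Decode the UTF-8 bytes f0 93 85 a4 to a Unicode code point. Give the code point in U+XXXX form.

U+13164

Leading byte 0xF0 = 11110000 matches 11110xxx → 4-byte sequence.
Byte 1: 0xF0 = 11110000, payload 000 (3 bits).
Byte 2: 0x93 = 10010011 (10xxxxxx ✓), payload 010011.
Byte 3: 0x85 = 10000101 (10xxxxxx ✓), payload 000101.
Byte 4: 0xA4 = 10100100 (10xxxxxx ✓), payload 100100.
Concatenate: 000010011000101100100 = 0x13164 (21 bits → U+13164).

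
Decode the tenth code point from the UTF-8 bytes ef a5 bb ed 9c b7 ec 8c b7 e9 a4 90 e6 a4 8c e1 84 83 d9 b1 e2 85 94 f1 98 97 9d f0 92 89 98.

Offset 0: leading byte 0xEF = 11101111 → 3-byte char #1 = EF A5 BB.
Offset 3: leading byte 0xED = 11101101 → 3-byte char #2 = ED 9C B7.
Offset 6: leading byte 0xEC = 11101100 → 3-byte char #3 = EC 8C B7.
Offset 9: leading byte 0xE9 = 11101001 → 3-byte char #4 = E9 A4 90.
Offset 12: leading byte 0xE6 = 11100110 → 3-byte char #5 = E6 A4 8C.
Offset 15: leading byte 0xE1 = 11100001 → 3-byte char #6 = E1 84 83.
Offset 18: leading byte 0xD9 = 11011001 → 2-byte char #7 = D9 B1.
Offset 20: leading byte 0xE2 = 11100010 → 3-byte char #8 = E2 85 94.
Offset 23: leading byte 0xF1 = 11110001 → 4-byte char #9 = F1 98 97 9D.
Offset 27: leading byte 0xF0 = 11110000 → 4-byte char #10 = F0 92 89 98.
Leading byte 0xF0 = 11110000 matches 11110xxx → 4-byte sequence.
Byte 1: 0xF0 = 11110000, payload 000 (3 bits).
Byte 2: 0x92 = 10010010 (10xxxxxx ✓), payload 010010.
Byte 3: 0x89 = 10001001 (10xxxxxx ✓), payload 001001.
Byte 4: 0x98 = 10011000 (10xxxxxx ✓), payload 011000.
Concatenate: 000010010001001011000 = 0x12258 (21 bits → U+12258).

U+12258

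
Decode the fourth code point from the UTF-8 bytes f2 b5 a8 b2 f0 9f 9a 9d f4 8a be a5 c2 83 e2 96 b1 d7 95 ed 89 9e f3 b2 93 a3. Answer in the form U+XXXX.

Offset 0: leading byte 0xF2 = 11110010 → 4-byte char #1 = F2 B5 A8 B2.
Offset 4: leading byte 0xF0 = 11110000 → 4-byte char #2 = F0 9F 9A 9D.
Offset 8: leading byte 0xF4 = 11110100 → 4-byte char #3 = F4 8A BE A5.
Offset 12: leading byte 0xC2 = 11000010 → 2-byte char #4 = C2 83.
Leading byte 0xC2 = 11000010 matches 110xxxxx → 2-byte sequence.
Byte 1: 0xC2 = 11000010, payload 00010 (5 bits).
Byte 2: 0x83 = 10000011 (10xxxxxx ✓), payload 000011.
Concatenate: 00010000011 = 0x83 (11 bits → U+0083).

U+0083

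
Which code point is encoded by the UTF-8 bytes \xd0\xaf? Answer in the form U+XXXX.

U+042F

Leading byte 0xD0 = 11010000 matches 110xxxxx → 2-byte sequence.
Byte 1: 0xD0 = 11010000, payload 10000 (5 bits).
Byte 2: 0xAF = 10101111 (10xxxxxx ✓), payload 101111.
Concatenate: 10000101111 = 0x42F (11 bits → U+042F).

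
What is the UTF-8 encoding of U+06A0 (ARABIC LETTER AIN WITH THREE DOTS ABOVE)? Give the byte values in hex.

U+06A0 = 0x6A0 = 1696 decimal. In range U+0080–U+07FF → 2-byte form: 110xxxxx 10xxxxxx.
Binary (11 bits): 11010100000.
Split 5+6: 11010 | 100000.
Byte 1: 11011010 = 0xDA.
Byte 2: 10100000 = 0xA0.

DA A0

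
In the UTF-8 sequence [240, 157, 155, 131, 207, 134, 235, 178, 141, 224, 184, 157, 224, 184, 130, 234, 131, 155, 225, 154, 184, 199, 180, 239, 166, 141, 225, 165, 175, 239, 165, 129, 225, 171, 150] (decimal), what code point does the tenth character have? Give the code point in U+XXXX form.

Offset 0: leading byte 0xF0 = 11110000 → 4-byte char #1 = F0 9D 9B 83.
Offset 4: leading byte 0xCF = 11001111 → 2-byte char #2 = CF 86.
Offset 6: leading byte 0xEB = 11101011 → 3-byte char #3 = EB B2 8D.
Offset 9: leading byte 0xE0 = 11100000 → 3-byte char #4 = E0 B8 9D.
Offset 12: leading byte 0xE0 = 11100000 → 3-byte char #5 = E0 B8 82.
Offset 15: leading byte 0xEA = 11101010 → 3-byte char #6 = EA 83 9B.
Offset 18: leading byte 0xE1 = 11100001 → 3-byte char #7 = E1 9A B8.
Offset 21: leading byte 0xC7 = 11000111 → 2-byte char #8 = C7 B4.
Offset 23: leading byte 0xEF = 11101111 → 3-byte char #9 = EF A6 8D.
Offset 26: leading byte 0xE1 = 11100001 → 3-byte char #10 = E1 A5 AF.
Leading byte 0xE1 = 11100001 matches 1110xxxx → 3-byte sequence.
Byte 1: 0xE1 = 11100001, payload 0001 (4 bits).
Byte 2: 0xA5 = 10100101 (10xxxxxx ✓), payload 100101.
Byte 3: 0xAF = 10101111 (10xxxxxx ✓), payload 101111.
Concatenate: 0001100101101111 = 0x196F (16 bits → U+196F).

U+196F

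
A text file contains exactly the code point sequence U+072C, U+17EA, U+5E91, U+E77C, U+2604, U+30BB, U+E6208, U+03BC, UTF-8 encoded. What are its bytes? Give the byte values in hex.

DC AC E1 9F AA E5 BA 91 EE 9D BC E2 98 84 E3 82 BB F3 A6 88 88 CE BC

U+072C: 2-byte form → DC AC.
U+17EA: 3-byte form → E1 9F AA.
U+5E91: 3-byte form → E5 BA 91.
U+E77C: 3-byte form → EE 9D BC.
U+2604: 3-byte form → E2 98 84.
U+30BB: 3-byte form → E3 82 BB.
U+E6208: 4-byte form → F3 A6 88 88.
U+03BC: 2-byte form → CE BC.
Concatenated (23 bytes): DC AC E1 9F AA E5 BA 91 EE 9D BC E2 98 84 E3 82 BB F3 A6 88 88 CE BC.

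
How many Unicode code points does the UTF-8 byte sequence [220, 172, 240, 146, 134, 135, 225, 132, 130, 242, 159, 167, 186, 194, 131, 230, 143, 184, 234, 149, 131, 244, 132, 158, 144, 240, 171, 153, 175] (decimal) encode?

Byte at offset 0: 0xDC = 11011100 → 2-byte char (#1). Advance 2.
Byte at offset 2: 0xF0 = 11110000 → 4-byte char (#2). Advance 4.
Byte at offset 6: 0xE1 = 11100001 → 3-byte char (#3). Advance 3.
Byte at offset 9: 0xF2 = 11110010 → 4-byte char (#4). Advance 4.
Byte at offset 13: 0xC2 = 11000010 → 2-byte char (#5). Advance 2.
Byte at offset 15: 0xE6 = 11100110 → 3-byte char (#6). Advance 3.
Byte at offset 18: 0xEA = 11101010 → 3-byte char (#7). Advance 3.
Byte at offset 21: 0xF4 = 11110100 → 4-byte char (#8). Advance 4.
Byte at offset 25: 0xF0 = 11110000 → 4-byte char (#9). Advance 4.
Reached end at offset 29 after 9 code points.

9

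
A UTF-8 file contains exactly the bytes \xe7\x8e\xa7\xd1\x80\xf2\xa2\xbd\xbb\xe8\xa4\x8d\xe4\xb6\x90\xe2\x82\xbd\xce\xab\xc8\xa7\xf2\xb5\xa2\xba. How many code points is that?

Byte at offset 0: 0xE7 = 11100111 → 3-byte char (#1). Advance 3.
Byte at offset 3: 0xD1 = 11010001 → 2-byte char (#2). Advance 2.
Byte at offset 5: 0xF2 = 11110010 → 4-byte char (#3). Advance 4.
Byte at offset 9: 0xE8 = 11101000 → 3-byte char (#4). Advance 3.
Byte at offset 12: 0xE4 = 11100100 → 3-byte char (#5). Advance 3.
Byte at offset 15: 0xE2 = 11100010 → 3-byte char (#6). Advance 3.
Byte at offset 18: 0xCE = 11001110 → 2-byte char (#7). Advance 2.
Byte at offset 20: 0xC8 = 11001000 → 2-byte char (#8). Advance 2.
Byte at offset 22: 0xF2 = 11110010 → 4-byte char (#9). Advance 4.
Reached end at offset 26 after 9 code points.

9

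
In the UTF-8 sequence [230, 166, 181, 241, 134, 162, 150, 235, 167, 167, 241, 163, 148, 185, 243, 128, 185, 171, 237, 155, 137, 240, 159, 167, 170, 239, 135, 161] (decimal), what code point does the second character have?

U+46896

Offset 0: leading byte 0xE6 = 11100110 → 3-byte char #1 = E6 A6 B5.
Offset 3: leading byte 0xF1 = 11110001 → 4-byte char #2 = F1 86 A2 96.
Leading byte 0xF1 = 11110001 matches 11110xxx → 4-byte sequence.
Byte 1: 0xF1 = 11110001, payload 001 (3 bits).
Byte 2: 0x86 = 10000110 (10xxxxxx ✓), payload 000110.
Byte 3: 0xA2 = 10100010 (10xxxxxx ✓), payload 100010.
Byte 4: 0x96 = 10010110 (10xxxxxx ✓), payload 010110.
Concatenate: 001000110100010010110 = 0x46896 (21 bits → U+46896).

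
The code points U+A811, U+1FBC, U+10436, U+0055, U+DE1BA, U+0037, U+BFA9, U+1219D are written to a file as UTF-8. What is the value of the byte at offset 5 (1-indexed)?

0xBE

1-indexed offset 5 is 0-indexed offset 4.
U+A811 → 3-byte form EA A0 91 at offsets 0–2.
U+1FBC → 3-byte form E1 BE BC at offsets 3–5.
Offset 4 falls in char 2's range; it's byte 2 of E1 BE BC = 0xBE.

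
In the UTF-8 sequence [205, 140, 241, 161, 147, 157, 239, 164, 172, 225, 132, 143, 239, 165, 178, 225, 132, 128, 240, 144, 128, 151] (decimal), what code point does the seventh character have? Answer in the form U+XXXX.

Offset 0: leading byte 0xCD = 11001101 → 2-byte char #1 = CD 8C.
Offset 2: leading byte 0xF1 = 11110001 → 4-byte char #2 = F1 A1 93 9D.
Offset 6: leading byte 0xEF = 11101111 → 3-byte char #3 = EF A4 AC.
Offset 9: leading byte 0xE1 = 11100001 → 3-byte char #4 = E1 84 8F.
Offset 12: leading byte 0xEF = 11101111 → 3-byte char #5 = EF A5 B2.
Offset 15: leading byte 0xE1 = 11100001 → 3-byte char #6 = E1 84 80.
Offset 18: leading byte 0xF0 = 11110000 → 4-byte char #7 = F0 90 80 97.
Leading byte 0xF0 = 11110000 matches 11110xxx → 4-byte sequence.
Byte 1: 0xF0 = 11110000, payload 000 (3 bits).
Byte 2: 0x90 = 10010000 (10xxxxxx ✓), payload 010000.
Byte 3: 0x80 = 10000000 (10xxxxxx ✓), payload 000000.
Byte 4: 0x97 = 10010111 (10xxxxxx ✓), payload 010111.
Concatenate: 000010000000000010111 = 0x10017 (21 bits → U+10017).

U+10017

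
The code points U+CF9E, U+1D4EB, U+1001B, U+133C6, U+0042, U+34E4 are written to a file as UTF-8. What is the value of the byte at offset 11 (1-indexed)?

1-indexed offset 11 is 0-indexed offset 10.
U+CF9E → 3-byte form EC BE 9E at offsets 0–2.
U+1D4EB → 4-byte form F0 9D 93 AB at offsets 3–6.
U+1001B → 4-byte form F0 90 80 9B at offsets 7–10.
Offset 10 falls in char 3's range; it's byte 4 of F0 90 80 9B = 0x9B.

0x9B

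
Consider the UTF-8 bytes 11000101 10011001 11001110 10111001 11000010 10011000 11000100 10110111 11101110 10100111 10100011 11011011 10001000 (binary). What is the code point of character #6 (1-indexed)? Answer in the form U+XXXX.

U+06C8

Offset 0: leading byte 0xC5 = 11000101 → 2-byte char #1 = C5 99.
Offset 2: leading byte 0xCE = 11001110 → 2-byte char #2 = CE B9.
Offset 4: leading byte 0xC2 = 11000010 → 2-byte char #3 = C2 98.
Offset 6: leading byte 0xC4 = 11000100 → 2-byte char #4 = C4 B7.
Offset 8: leading byte 0xEE = 11101110 → 3-byte char #5 = EE A7 A3.
Offset 11: leading byte 0xDB = 11011011 → 2-byte char #6 = DB 88.
Leading byte 0xDB = 11011011 matches 110xxxxx → 2-byte sequence.
Byte 1: 0xDB = 11011011, payload 11011 (5 bits).
Byte 2: 0x88 = 10001000 (10xxxxxx ✓), payload 001000.
Concatenate: 11011001000 = 0x6C8 (11 bits → U+06C8).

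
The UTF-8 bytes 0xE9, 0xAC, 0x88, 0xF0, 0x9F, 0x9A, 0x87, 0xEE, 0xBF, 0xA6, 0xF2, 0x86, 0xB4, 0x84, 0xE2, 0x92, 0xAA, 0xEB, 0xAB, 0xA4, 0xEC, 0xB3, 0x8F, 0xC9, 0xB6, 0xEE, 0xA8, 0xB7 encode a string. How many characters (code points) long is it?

9

Byte at offset 0: 0xE9 = 11101001 → 3-byte char (#1). Advance 3.
Byte at offset 3: 0xF0 = 11110000 → 4-byte char (#2). Advance 4.
Byte at offset 7: 0xEE = 11101110 → 3-byte char (#3). Advance 3.
Byte at offset 10: 0xF2 = 11110010 → 4-byte char (#4). Advance 4.
Byte at offset 14: 0xE2 = 11100010 → 3-byte char (#5). Advance 3.
Byte at offset 17: 0xEB = 11101011 → 3-byte char (#6). Advance 3.
Byte at offset 20: 0xEC = 11101100 → 3-byte char (#7). Advance 3.
Byte at offset 23: 0xC9 = 11001001 → 2-byte char (#8). Advance 2.
Byte at offset 25: 0xEE = 11101110 → 3-byte char (#9). Advance 3.
Reached end at offset 28 after 9 code points.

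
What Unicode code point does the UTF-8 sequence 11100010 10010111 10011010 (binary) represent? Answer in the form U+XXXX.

U+25DA

Leading byte 0xE2 = 11100010 matches 1110xxxx → 3-byte sequence.
Byte 1: 0xE2 = 11100010, payload 0010 (4 bits).
Byte 2: 0x97 = 10010111 (10xxxxxx ✓), payload 010111.
Byte 3: 0x9A = 10011010 (10xxxxxx ✓), payload 011010.
Concatenate: 0010010111011010 = 0x25DA (16 bits → U+25DA).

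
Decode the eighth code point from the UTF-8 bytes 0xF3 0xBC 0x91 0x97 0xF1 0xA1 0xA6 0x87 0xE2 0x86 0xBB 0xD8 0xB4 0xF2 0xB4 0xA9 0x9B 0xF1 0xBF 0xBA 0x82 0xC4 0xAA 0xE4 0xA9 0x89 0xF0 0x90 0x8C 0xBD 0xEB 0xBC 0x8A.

U+4A49

Offset 0: leading byte 0xF3 = 11110011 → 4-byte char #1 = F3 BC 91 97.
Offset 4: leading byte 0xF1 = 11110001 → 4-byte char #2 = F1 A1 A6 87.
Offset 8: leading byte 0xE2 = 11100010 → 3-byte char #3 = E2 86 BB.
Offset 11: leading byte 0xD8 = 11011000 → 2-byte char #4 = D8 B4.
Offset 13: leading byte 0xF2 = 11110010 → 4-byte char #5 = F2 B4 A9 9B.
Offset 17: leading byte 0xF1 = 11110001 → 4-byte char #6 = F1 BF BA 82.
Offset 21: leading byte 0xC4 = 11000100 → 2-byte char #7 = C4 AA.
Offset 23: leading byte 0xE4 = 11100100 → 3-byte char #8 = E4 A9 89.
Leading byte 0xE4 = 11100100 matches 1110xxxx → 3-byte sequence.
Byte 1: 0xE4 = 11100100, payload 0100 (4 bits).
Byte 2: 0xA9 = 10101001 (10xxxxxx ✓), payload 101001.
Byte 3: 0x89 = 10001001 (10xxxxxx ✓), payload 001001.
Concatenate: 0100101001001001 = 0x4A49 (16 bits → U+4A49).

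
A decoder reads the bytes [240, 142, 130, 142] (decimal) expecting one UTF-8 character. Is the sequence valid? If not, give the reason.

Leading byte 0xF0 = 11110000 → 4-byte form.
Continuation bytes all match 10xxxxxx. Payload decodes to 0xE08E.
But 0xE08E < 0x10000, the minimum for a 4-byte sequence — this is an overlong encoding.

invalid (overlong encoding)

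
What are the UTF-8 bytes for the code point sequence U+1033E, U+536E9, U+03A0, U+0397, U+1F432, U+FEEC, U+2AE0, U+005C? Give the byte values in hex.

U+1033E: 4-byte form → F0 90 8C BE.
U+536E9: 4-byte form → F1 93 9B A9.
U+03A0: 2-byte form → CE A0.
U+0397: 2-byte form → CE 97.
U+1F432: 4-byte form → F0 9F 90 B2.
U+FEEC: 3-byte form → EF BB AC.
U+2AE0: 3-byte form → E2 AB A0.
U+005C: 1-byte form → 5C.
Concatenated (23 bytes): F0 90 8C BE F1 93 9B A9 CE A0 CE 97 F0 9F 90 B2 EF BB AC E2 AB A0 5C.

F0 90 8C BE F1 93 9B A9 CE A0 CE 97 F0 9F 90 B2 EF BB AC E2 AB A0 5C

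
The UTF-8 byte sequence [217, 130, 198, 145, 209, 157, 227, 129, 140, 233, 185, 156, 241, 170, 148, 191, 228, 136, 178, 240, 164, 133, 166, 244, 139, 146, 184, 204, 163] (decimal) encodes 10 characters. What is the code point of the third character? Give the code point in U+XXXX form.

Offset 0: leading byte 0xD9 = 11011001 → 2-byte char #1 = D9 82.
Offset 2: leading byte 0xC6 = 11000110 → 2-byte char #2 = C6 91.
Offset 4: leading byte 0xD1 = 11010001 → 2-byte char #3 = D1 9D.
Leading byte 0xD1 = 11010001 matches 110xxxxx → 2-byte sequence.
Byte 1: 0xD1 = 11010001, payload 10001 (5 bits).
Byte 2: 0x9D = 10011101 (10xxxxxx ✓), payload 011101.
Concatenate: 10001011101 = 0x45D (11 bits → U+045D).

U+045D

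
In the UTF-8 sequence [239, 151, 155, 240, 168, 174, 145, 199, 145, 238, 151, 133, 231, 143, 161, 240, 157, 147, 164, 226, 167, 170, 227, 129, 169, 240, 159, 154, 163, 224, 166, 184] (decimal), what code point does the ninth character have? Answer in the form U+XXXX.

U+1F6A3

Offset 0: leading byte 0xEF = 11101111 → 3-byte char #1 = EF 97 9B.
Offset 3: leading byte 0xF0 = 11110000 → 4-byte char #2 = F0 A8 AE 91.
Offset 7: leading byte 0xC7 = 11000111 → 2-byte char #3 = C7 91.
Offset 9: leading byte 0xEE = 11101110 → 3-byte char #4 = EE 97 85.
Offset 12: leading byte 0xE7 = 11100111 → 3-byte char #5 = E7 8F A1.
Offset 15: leading byte 0xF0 = 11110000 → 4-byte char #6 = F0 9D 93 A4.
Offset 19: leading byte 0xE2 = 11100010 → 3-byte char #7 = E2 A7 AA.
Offset 22: leading byte 0xE3 = 11100011 → 3-byte char #8 = E3 81 A9.
Offset 25: leading byte 0xF0 = 11110000 → 4-byte char #9 = F0 9F 9A A3.
Leading byte 0xF0 = 11110000 matches 11110xxx → 4-byte sequence.
Byte 1: 0xF0 = 11110000, payload 000 (3 bits).
Byte 2: 0x9F = 10011111 (10xxxxxx ✓), payload 011111.
Byte 3: 0x9A = 10011010 (10xxxxxx ✓), payload 011010.
Byte 4: 0xA3 = 10100011 (10xxxxxx ✓), payload 100011.
Concatenate: 000011111011010100011 = 0x1F6A3 (21 bits → U+1F6A3).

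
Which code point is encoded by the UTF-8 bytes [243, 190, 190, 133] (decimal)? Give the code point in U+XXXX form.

Leading byte 0xF3 = 11110011 matches 11110xxx → 4-byte sequence.
Byte 1: 0xF3 = 11110011, payload 011 (3 bits).
Byte 2: 0xBE = 10111110 (10xxxxxx ✓), payload 111110.
Byte 3: 0xBE = 10111110 (10xxxxxx ✓), payload 111110.
Byte 4: 0x85 = 10000101 (10xxxxxx ✓), payload 000101.
Concatenate: 011111110111110000101 = 0xFEF85 (21 bits → U+FEF85).

U+FEF85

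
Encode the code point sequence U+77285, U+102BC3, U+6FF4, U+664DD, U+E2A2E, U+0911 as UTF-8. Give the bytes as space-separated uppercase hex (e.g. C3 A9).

F1 B7 8A 85 F4 82 AF 83 E6 BF B4 F1 A6 93 9D F3 A2 A8 AE E0 A4 91

U+77285: 4-byte form → F1 B7 8A 85.
U+102BC3: 4-byte form → F4 82 AF 83.
U+6FF4: 3-byte form → E6 BF B4.
U+664DD: 4-byte form → F1 A6 93 9D.
U+E2A2E: 4-byte form → F3 A2 A8 AE.
U+0911: 3-byte form → E0 A4 91.
Concatenated (22 bytes): F1 B7 8A 85 F4 82 AF 83 E6 BF B4 F1 A6 93 9D F3 A2 A8 AE E0 A4 91.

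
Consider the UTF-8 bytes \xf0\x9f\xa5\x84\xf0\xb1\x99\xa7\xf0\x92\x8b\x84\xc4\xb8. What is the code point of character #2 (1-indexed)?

U+31667

Offset 0: leading byte 0xF0 = 11110000 → 4-byte char #1 = F0 9F A5 84.
Offset 4: leading byte 0xF0 = 11110000 → 4-byte char #2 = F0 B1 99 A7.
Leading byte 0xF0 = 11110000 matches 11110xxx → 4-byte sequence.
Byte 1: 0xF0 = 11110000, payload 000 (3 bits).
Byte 2: 0xB1 = 10110001 (10xxxxxx ✓), payload 110001.
Byte 3: 0x99 = 10011001 (10xxxxxx ✓), payload 011001.
Byte 4: 0xA7 = 10100111 (10xxxxxx ✓), payload 100111.
Concatenate: 000110001011001100111 = 0x31667 (21 bits → U+31667).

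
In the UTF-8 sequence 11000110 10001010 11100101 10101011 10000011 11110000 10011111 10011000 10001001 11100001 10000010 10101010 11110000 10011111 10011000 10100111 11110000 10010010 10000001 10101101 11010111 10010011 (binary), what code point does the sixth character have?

Offset 0: leading byte 0xC6 = 11000110 → 2-byte char #1 = C6 8A.
Offset 2: leading byte 0xE5 = 11100101 → 3-byte char #2 = E5 AB 83.
Offset 5: leading byte 0xF0 = 11110000 → 4-byte char #3 = F0 9F 98 89.
Offset 9: leading byte 0xE1 = 11100001 → 3-byte char #4 = E1 82 AA.
Offset 12: leading byte 0xF0 = 11110000 → 4-byte char #5 = F0 9F 98 A7.
Offset 16: leading byte 0xF0 = 11110000 → 4-byte char #6 = F0 92 81 AD.
Leading byte 0xF0 = 11110000 matches 11110xxx → 4-byte sequence.
Byte 1: 0xF0 = 11110000, payload 000 (3 bits).
Byte 2: 0x92 = 10010010 (10xxxxxx ✓), payload 010010.
Byte 3: 0x81 = 10000001 (10xxxxxx ✓), payload 000001.
Byte 4: 0xAD = 10101101 (10xxxxxx ✓), payload 101101.
Concatenate: 000010010000001101101 = 0x1206D (21 bits → U+1206D).

U+1206D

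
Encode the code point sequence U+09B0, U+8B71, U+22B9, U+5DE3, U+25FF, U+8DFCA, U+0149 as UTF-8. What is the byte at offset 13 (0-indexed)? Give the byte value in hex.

0x97

U+09B0 → 3-byte form E0 A6 B0 at offsets 0–2.
U+8B71 → 3-byte form E8 AD B1 at offsets 3–5.
U+22B9 → 3-byte form E2 8A B9 at offsets 6–8.
U+5DE3 → 3-byte form E5 B7 A3 at offsets 9–11.
U+25FF → 3-byte form E2 97 BF at offsets 12–14.
Offset 13 falls in char 5's range; it's byte 2 of E2 97 BF = 0x97.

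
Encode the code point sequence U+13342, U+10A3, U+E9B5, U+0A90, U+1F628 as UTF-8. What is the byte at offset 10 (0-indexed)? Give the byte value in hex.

0xE0

U+13342 → 4-byte form F0 93 8D 82 at offsets 0–3.
U+10A3 → 3-byte form E1 82 A3 at offsets 4–6.
U+E9B5 → 3-byte form EE A6 B5 at offsets 7–9.
U+0A90 → 3-byte form E0 AA 90 at offsets 10–12.
Offset 10 falls in char 4's range; it's byte 1 of E0 AA 90 = 0xE0.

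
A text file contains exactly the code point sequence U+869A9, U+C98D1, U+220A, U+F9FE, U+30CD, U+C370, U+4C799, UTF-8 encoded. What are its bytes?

U+869A9: 4-byte form → F2 86 A6 A9.
U+C98D1: 4-byte form → F3 89 A3 91.
U+220A: 3-byte form → E2 88 8A.
U+F9FE: 3-byte form → EF A7 BE.
U+30CD: 3-byte form → E3 83 8D.
U+C370: 3-byte form → EC 8D B0.
U+4C799: 4-byte form → F1 8C 9E 99.
Concatenated (24 bytes): F2 86 A6 A9 F3 89 A3 91 E2 88 8A EF A7 BE E3 83 8D EC 8D B0 F1 8C 9E 99.

F2 86 A6 A9 F3 89 A3 91 E2 88 8A EF A7 BE E3 83 8D EC 8D B0 F1 8C 9E 99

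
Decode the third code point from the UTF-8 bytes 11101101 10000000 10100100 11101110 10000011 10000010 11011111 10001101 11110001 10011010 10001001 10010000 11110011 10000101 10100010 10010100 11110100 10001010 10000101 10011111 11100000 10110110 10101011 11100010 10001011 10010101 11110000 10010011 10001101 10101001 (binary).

U+07CD

Offset 0: leading byte 0xED = 11101101 → 3-byte char #1 = ED 80 A4.
Offset 3: leading byte 0xEE = 11101110 → 3-byte char #2 = EE 83 82.
Offset 6: leading byte 0xDF = 11011111 → 2-byte char #3 = DF 8D.
Leading byte 0xDF = 11011111 matches 110xxxxx → 2-byte sequence.
Byte 1: 0xDF = 11011111, payload 11111 (5 bits).
Byte 2: 0x8D = 10001101 (10xxxxxx ✓), payload 001101.
Concatenate: 11111001101 = 0x7CD (11 bits → U+07CD).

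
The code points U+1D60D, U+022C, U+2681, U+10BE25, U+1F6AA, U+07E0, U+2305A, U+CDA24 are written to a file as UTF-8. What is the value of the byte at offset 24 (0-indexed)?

U+1D60D → 4-byte form F0 9D 98 8D at offsets 0–3.
U+022C → 2-byte form C8 AC at offsets 4–5.
U+2681 → 3-byte form E2 9A 81 at offsets 6–8.
U+10BE25 → 4-byte form F4 8B B8 A5 at offsets 9–12.
U+1F6AA → 4-byte form F0 9F 9A AA at offsets 13–16.
U+07E0 → 2-byte form DF A0 at offsets 17–18.
U+2305A → 4-byte form F0 A3 81 9A at offsets 19–22.
U+CDA24 → 4-byte form F3 8D A8 A4 at offsets 23–26.
Offset 24 falls in char 8's range; it's byte 2 of F3 8D A8 A4 = 0x8D.

0x8D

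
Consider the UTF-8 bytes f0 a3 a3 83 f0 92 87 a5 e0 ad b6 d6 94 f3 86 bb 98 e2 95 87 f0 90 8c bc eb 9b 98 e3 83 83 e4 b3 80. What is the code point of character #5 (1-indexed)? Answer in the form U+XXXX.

Offset 0: leading byte 0xF0 = 11110000 → 4-byte char #1 = F0 A3 A3 83.
Offset 4: leading byte 0xF0 = 11110000 → 4-byte char #2 = F0 92 87 A5.
Offset 8: leading byte 0xE0 = 11100000 → 3-byte char #3 = E0 AD B6.
Offset 11: leading byte 0xD6 = 11010110 → 2-byte char #4 = D6 94.
Offset 13: leading byte 0xF3 = 11110011 → 4-byte char #5 = F3 86 BB 98.
Leading byte 0xF3 = 11110011 matches 11110xxx → 4-byte sequence.
Byte 1: 0xF3 = 11110011, payload 011 (3 bits).
Byte 2: 0x86 = 10000110 (10xxxxxx ✓), payload 000110.
Byte 3: 0xBB = 10111011 (10xxxxxx ✓), payload 111011.
Byte 4: 0x98 = 10011000 (10xxxxxx ✓), payload 011000.
Concatenate: 011000110111011011000 = 0xC6ED8 (21 bits → U+C6ED8).

U+C6ED8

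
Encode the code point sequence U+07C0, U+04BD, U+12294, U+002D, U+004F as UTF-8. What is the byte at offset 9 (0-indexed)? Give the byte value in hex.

U+07C0 → 2-byte form DF 80 at offsets 0–1.
U+04BD → 2-byte form D2 BD at offsets 2–3.
U+12294 → 4-byte form F0 92 8A 94 at offsets 4–7.
U+002D → 1-byte form 2D at offsets 8–8.
U+004F → 1-byte form 4F at offsets 9–9.
Offset 9 falls in char 5's range; it's byte 1 of 4F = 0x4F.

0x4F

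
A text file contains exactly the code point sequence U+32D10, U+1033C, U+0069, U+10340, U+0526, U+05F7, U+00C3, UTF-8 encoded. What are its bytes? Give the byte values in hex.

F0 B2 B4 90 F0 90 8C BC 69 F0 90 8D 80 D4 A6 D7 B7 C3 83

U+32D10: 4-byte form → F0 B2 B4 90.
U+1033C: 4-byte form → F0 90 8C BC.
U+0069: 1-byte form → 69.
U+10340: 4-byte form → F0 90 8D 80.
U+0526: 2-byte form → D4 A6.
U+05F7: 2-byte form → D7 B7.
U+00C3: 2-byte form → C3 83.
Concatenated (19 bytes): F0 B2 B4 90 F0 90 8C BC 69 F0 90 8D 80 D4 A6 D7 B7 C3 83.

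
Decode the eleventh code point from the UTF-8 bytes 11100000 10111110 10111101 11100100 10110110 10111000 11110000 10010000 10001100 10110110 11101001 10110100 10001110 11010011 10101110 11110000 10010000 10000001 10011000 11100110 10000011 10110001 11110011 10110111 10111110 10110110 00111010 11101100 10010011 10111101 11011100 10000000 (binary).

Offset 0: leading byte 0xE0 = 11100000 → 3-byte char #1 = E0 BE BD.
Offset 3: leading byte 0xE4 = 11100100 → 3-byte char #2 = E4 B6 B8.
Offset 6: leading byte 0xF0 = 11110000 → 4-byte char #3 = F0 90 8C B6.
Offset 10: leading byte 0xE9 = 11101001 → 3-byte char #4 = E9 B4 8E.
Offset 13: leading byte 0xD3 = 11010011 → 2-byte char #5 = D3 AE.
Offset 15: leading byte 0xF0 = 11110000 → 4-byte char #6 = F0 90 81 98.
Offset 19: leading byte 0xE6 = 11100110 → 3-byte char #7 = E6 83 B1.
Offset 22: leading byte 0xF3 = 11110011 → 4-byte char #8 = F3 B7 BE B6.
Offset 26: leading byte 0x3A = 00111010 → 1-byte char #9 = 3A.
Offset 27: leading byte 0xEC = 11101100 → 3-byte char #10 = EC 93 BD.
Offset 30: leading byte 0xDC = 11011100 → 2-byte char #11 = DC 80.
Leading byte 0xDC = 11011100 matches 110xxxxx → 2-byte sequence.
Byte 1: 0xDC = 11011100, payload 11100 (5 bits).
Byte 2: 0x80 = 10000000 (10xxxxxx ✓), payload 000000.
Concatenate: 11100000000 = 0x700 (11 bits → U+0700).

U+0700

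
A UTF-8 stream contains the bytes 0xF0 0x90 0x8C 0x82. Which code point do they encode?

Leading byte 0xF0 = 11110000 matches 11110xxx → 4-byte sequence.
Byte 1: 0xF0 = 11110000, payload 000 (3 bits).
Byte 2: 0x90 = 10010000 (10xxxxxx ✓), payload 010000.
Byte 3: 0x8C = 10001100 (10xxxxxx ✓), payload 001100.
Byte 4: 0x82 = 10000010 (10xxxxxx ✓), payload 000010.
Concatenate: 000010000001100000010 = 0x10302 (21 bits → U+10302).

U+10302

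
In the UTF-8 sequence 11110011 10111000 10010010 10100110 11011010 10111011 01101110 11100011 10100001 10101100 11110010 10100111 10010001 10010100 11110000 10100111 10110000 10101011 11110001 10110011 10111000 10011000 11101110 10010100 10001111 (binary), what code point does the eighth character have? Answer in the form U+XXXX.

U+E50F

Offset 0: leading byte 0xF3 = 11110011 → 4-byte char #1 = F3 B8 92 A6.
Offset 4: leading byte 0xDA = 11011010 → 2-byte char #2 = DA BB.
Offset 6: leading byte 0x6E = 01101110 → 1-byte char #3 = 6E.
Offset 7: leading byte 0xE3 = 11100011 → 3-byte char #4 = E3 A1 AC.
Offset 10: leading byte 0xF2 = 11110010 → 4-byte char #5 = F2 A7 91 94.
Offset 14: leading byte 0xF0 = 11110000 → 4-byte char #6 = F0 A7 B0 AB.
Offset 18: leading byte 0xF1 = 11110001 → 4-byte char #7 = F1 B3 B8 98.
Offset 22: leading byte 0xEE = 11101110 → 3-byte char #8 = EE 94 8F.
Leading byte 0xEE = 11101110 matches 1110xxxx → 3-byte sequence.
Byte 1: 0xEE = 11101110, payload 1110 (4 bits).
Byte 2: 0x94 = 10010100 (10xxxxxx ✓), payload 010100.
Byte 3: 0x8F = 10001111 (10xxxxxx ✓), payload 001111.
Concatenate: 1110010100001111 = 0xE50F (16 bits → U+E50F).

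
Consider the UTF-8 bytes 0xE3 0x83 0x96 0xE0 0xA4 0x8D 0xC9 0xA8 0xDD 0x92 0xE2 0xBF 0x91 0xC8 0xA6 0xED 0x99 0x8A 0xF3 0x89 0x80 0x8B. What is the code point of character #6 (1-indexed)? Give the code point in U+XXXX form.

Offset 0: leading byte 0xE3 = 11100011 → 3-byte char #1 = E3 83 96.
Offset 3: leading byte 0xE0 = 11100000 → 3-byte char #2 = E0 A4 8D.
Offset 6: leading byte 0xC9 = 11001001 → 2-byte char #3 = C9 A8.
Offset 8: leading byte 0xDD = 11011101 → 2-byte char #4 = DD 92.
Offset 10: leading byte 0xE2 = 11100010 → 3-byte char #5 = E2 BF 91.
Offset 13: leading byte 0xC8 = 11001000 → 2-byte char #6 = C8 A6.
Leading byte 0xC8 = 11001000 matches 110xxxxx → 2-byte sequence.
Byte 1: 0xC8 = 11001000, payload 01000 (5 bits).
Byte 2: 0xA6 = 10100110 (10xxxxxx ✓), payload 100110.
Concatenate: 01000100110 = 0x226 (11 bits → U+0226).

U+0226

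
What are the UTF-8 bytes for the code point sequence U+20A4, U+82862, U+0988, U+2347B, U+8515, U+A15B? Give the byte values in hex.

U+20A4: 3-byte form → E2 82 A4.
U+82862: 4-byte form → F2 82 A1 A2.
U+0988: 3-byte form → E0 A6 88.
U+2347B: 4-byte form → F0 A3 91 BB.
U+8515: 3-byte form → E8 94 95.
U+A15B: 3-byte form → EA 85 9B.
Concatenated (20 bytes): E2 82 A4 F2 82 A1 A2 E0 A6 88 F0 A3 91 BB E8 94 95 EA 85 9B.

E2 82 A4 F2 82 A1 A2 E0 A6 88 F0 A3 91 BB E8 94 95 EA 85 9B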